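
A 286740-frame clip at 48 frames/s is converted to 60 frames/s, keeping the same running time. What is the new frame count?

Target frames = source frames × (target rate / source rate) = 286740 × (60)/(48) = 286740 × 5/4 = 358425.

358425 frames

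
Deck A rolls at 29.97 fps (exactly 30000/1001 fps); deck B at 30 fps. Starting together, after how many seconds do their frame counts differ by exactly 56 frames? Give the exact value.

The gap grows by |30 − 30000/1001| = 30/1001 frames per second.
Time for a 56-frame gap: 56 ÷ (30/1001) = 28028/15 s.

28028/15 seconds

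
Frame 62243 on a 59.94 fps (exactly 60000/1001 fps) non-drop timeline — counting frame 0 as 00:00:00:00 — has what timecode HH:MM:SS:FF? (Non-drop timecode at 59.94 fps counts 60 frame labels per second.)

62243 ÷ 60 = 1037 full seconds, remainder 23 frames.
1037 s = 0 h 17 min 17 s.
Timecode: 00:17:17:23.

00:17:17:23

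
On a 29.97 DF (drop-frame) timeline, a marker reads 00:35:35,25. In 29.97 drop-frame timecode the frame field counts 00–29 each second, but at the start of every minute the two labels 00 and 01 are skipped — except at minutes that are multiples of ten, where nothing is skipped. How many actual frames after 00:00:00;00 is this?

Complete 10-minute blocks: 3, each 17982 frames → 53946.
Remaining 5 whole minutes in the current block: 1800 + 4 × 1798 = 8992 frames.
Within the current minute: 35 × 30 + 25 − 2 = 1073 (labels ;00/;01 skipped at this minute). Total = 53946 + 8992 + 1073 = 64011.

64011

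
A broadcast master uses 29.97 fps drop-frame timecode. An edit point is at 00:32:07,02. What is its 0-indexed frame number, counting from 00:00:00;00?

Complete 10-minute blocks: 3, each 17982 frames → 53946.
Remaining 2 whole minutes in the current block: 1800 + 1 × 1798 = 3598 frames.
Within the current minute: 7 × 30 + 2 − 2 = 210 (labels ;00/;01 skipped at this minute). Total = 53946 + 3598 + 210 = 57754.

57754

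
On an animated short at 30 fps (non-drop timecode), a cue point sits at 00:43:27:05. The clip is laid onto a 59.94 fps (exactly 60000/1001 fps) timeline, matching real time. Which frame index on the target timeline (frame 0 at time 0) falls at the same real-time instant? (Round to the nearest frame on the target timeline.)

Source frame index: (0×3600 + 43×60 + 27) × 30 + 5 = 78215.
Real time: 78215 / (30) = 15643/6 s.
Target frame: (15643/6) × (60000/1001) = 156430000/1001 ≈ 156273.726 → 156274.

frame 156274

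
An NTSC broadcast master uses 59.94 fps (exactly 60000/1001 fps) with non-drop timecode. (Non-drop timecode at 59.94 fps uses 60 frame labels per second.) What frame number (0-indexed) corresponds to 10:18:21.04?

2226064

Total seconds to the label: (10 × 3600 + 18 × 60 + 21) = 37101.
Frame index = 37101 × 60 + 4 = 2226064.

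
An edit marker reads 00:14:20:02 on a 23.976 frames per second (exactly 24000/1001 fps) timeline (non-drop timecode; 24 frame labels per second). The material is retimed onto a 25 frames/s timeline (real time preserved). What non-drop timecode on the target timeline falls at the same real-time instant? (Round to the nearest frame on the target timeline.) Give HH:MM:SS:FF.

00:14:20:24

Source frame index: (0×3600 + 14×60 + 20) × 24 + 2 = 20642.
Real time: 20642 / (24000/1001) = 10331321/12000 s.
Target frame: (10331321/12000) × (25) = 10331321/480 ≈ 21523.585 → 21524.
At 25 labels/s: frame 21524 → 00:14:20:24.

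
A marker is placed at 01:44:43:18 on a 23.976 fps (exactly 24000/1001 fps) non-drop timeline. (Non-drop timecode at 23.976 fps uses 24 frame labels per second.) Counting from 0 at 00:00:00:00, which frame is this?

Total seconds to the label: (1 × 3600 + 44 × 60 + 43) = 6283.
Frame index = 6283 × 24 + 18 = 150810.

150810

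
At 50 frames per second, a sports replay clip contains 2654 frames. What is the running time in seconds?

Running time = 2654 / (50) = 53.08 s.

53.08 seconds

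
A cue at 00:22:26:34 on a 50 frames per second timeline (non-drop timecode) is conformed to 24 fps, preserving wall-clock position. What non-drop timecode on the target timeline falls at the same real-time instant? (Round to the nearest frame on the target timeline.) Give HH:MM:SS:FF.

Source frame index: (0×3600 + 22×60 + 26) × 50 + 34 = 67334.
Real time: 67334 / (50) = 33667/25 s.
Target frame: (33667/25) × (24) = 808008/25 ≈ 32320.320 → 32320.
At 24 labels/s: frame 32320 → 00:22:26:16.

00:22:26:16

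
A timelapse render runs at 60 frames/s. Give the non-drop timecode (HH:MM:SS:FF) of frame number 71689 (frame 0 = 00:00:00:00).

00:19:54:49

71689 ÷ 60 = 1194 full seconds, remainder 49 frames.
1194 s = 0 h 19 min 54 s.
Timecode: 00:19:54:49.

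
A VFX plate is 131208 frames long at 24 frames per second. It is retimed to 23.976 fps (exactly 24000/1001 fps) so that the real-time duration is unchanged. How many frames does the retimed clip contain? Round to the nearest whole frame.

131077 frames

Frames at target rate = 131208 × (24000/1001) / (24) = 1704000/13 ≈ 131076.923.
Nearest whole frame: 131077.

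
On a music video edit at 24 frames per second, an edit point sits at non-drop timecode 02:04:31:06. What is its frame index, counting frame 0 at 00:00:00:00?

Total seconds to the label: (2 × 3600 + 4 × 60 + 31) = 7471.
Frame index = 7471 × 24 + 6 = 179310.

frame 179310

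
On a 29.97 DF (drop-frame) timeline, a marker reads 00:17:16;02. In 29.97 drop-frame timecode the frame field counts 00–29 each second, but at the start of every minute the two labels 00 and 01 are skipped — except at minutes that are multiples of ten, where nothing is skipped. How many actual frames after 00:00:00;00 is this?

31050

As if non-drop at 30 labels/s: (0 × 3600 + 17 × 60 + 16) × 30 + 2 = 31082.
Minute boundaries passed: 17; those not divisible by 10: 17 − 1 = 16; dropped labels = 2 × 16 = 32.
Actual frame index = 31082 − 32 = 31050.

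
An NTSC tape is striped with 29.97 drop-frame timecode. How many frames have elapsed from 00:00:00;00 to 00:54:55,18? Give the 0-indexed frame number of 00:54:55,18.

98770

Complete 10-minute blocks: 5, each 17982 frames → 89910.
Remaining 4 whole minutes in the current block: 1800 + 3 × 1798 = 7194 frames.
Within the current minute: 55 × 30 + 18 − 2 = 1666 (labels ;00/;01 skipped at this minute). Total = 89910 + 7194 + 1666 = 98770.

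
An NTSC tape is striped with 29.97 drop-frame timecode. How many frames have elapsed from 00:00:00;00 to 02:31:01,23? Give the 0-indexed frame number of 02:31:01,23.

271581

Complete 10-minute blocks: 15, each 17982 frames → 269730.
Remaining 1 whole minute in the current block: 1800 + 0 × 1798 = 1800 frames.
Within the current minute: 1 × 30 + 23 − 2 = 51 (labels ;00/;01 skipped at this minute). Total = 269730 + 1800 + 51 = 271581.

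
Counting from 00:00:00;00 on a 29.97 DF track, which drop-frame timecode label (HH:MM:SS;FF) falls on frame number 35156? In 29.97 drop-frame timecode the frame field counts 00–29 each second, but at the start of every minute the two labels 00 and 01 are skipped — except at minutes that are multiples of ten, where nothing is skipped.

Each 10-minute DF block holds 10 × 60 × 30 − 9 × 2 = 17982 frames. 35156 ÷ 17982 → 1 full block, remainder 17174.
Within the partial block the first minute is 1800 frames and each further minute 1798, so 9 further minute boundaries passed. Total skipped labels = 18 × 1 + 2 × 9 = 36.
Non-drop label index = 35156 + 36 = 35192; at 30 labels/s that is 00:19:33:02, i.e. DF 00:19:33;02.

00:19:33;02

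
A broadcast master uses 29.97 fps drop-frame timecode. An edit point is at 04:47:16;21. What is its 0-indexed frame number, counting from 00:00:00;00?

As if non-drop at 30 labels/s: (4 × 3600 + 47 × 60 + 16) × 30 + 21 = 517101.
Minute boundaries passed: 287; those not divisible by 10: 287 − 28 = 259; dropped labels = 2 × 259 = 518.
Actual frame index = 517101 − 518 = 516583.

516583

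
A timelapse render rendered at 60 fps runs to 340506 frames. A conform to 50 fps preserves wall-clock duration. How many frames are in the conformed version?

Target frames = source frames × (target rate / source rate) = 340506 × (50)/(60) = 340506 × 5/6 = 283755.

283755 frames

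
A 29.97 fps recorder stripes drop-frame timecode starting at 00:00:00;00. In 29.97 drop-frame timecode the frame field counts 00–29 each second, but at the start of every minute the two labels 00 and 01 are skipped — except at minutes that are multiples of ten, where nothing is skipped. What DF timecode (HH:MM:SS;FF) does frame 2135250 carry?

19:47:26;08

Ten DF minutes hold 17982 frames, so frame 2135250 lies in block 118 (frames 2121876–2139857) with 13374 frames into that block.
The block's first minute is 1800 frames and the rest 1798 each; 13374 frames reaches minute 7, so 118 × 18 + 7 × 2 = 2138 labels have been skipped so far.
Adding those back, label number 2135250 + 2138 = 2137388 at 30 labels/s is 71246 s + 8 f = 19 h 47 min 26 s frame 8, i.e. 19:47:26;08.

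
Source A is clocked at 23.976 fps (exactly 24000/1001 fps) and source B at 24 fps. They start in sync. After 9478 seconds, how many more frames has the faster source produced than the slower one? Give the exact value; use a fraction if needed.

32496/143 frames

A emits 24000/1001 × 9478 = 32496000/143 frames; B emits 24 × 9478 = 227472.
Difference = 32496/143 frames (≈ 227.2448); B is ahead of A.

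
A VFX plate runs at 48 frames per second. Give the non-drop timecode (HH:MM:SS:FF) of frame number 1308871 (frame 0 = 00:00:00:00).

1308871 ÷ 48 = 27268 full seconds, remainder 7 frames.
27268 s = 7 h 34 min 28 s.
Timecode: 07:34:28:07.

07:34:28:07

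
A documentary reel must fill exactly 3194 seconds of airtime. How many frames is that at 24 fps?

76656 frames

Frames = 3194 × 24 = 76656.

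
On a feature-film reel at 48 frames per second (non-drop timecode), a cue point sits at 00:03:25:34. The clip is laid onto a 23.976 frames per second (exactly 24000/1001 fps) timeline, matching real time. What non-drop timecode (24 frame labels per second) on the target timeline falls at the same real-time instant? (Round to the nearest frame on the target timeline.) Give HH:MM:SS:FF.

Source frame index: (0×3600 + 3×60 + 25) × 48 + 34 = 9874.
Real time: 9874 / (48) = 4937/24 s.
Target frame: (4937/24) × (24000/1001) = 4937000/1001 ≈ 4932.068 → 4932.
At 24 labels/s: frame 4932 → 00:03:25:12.

00:03:25:12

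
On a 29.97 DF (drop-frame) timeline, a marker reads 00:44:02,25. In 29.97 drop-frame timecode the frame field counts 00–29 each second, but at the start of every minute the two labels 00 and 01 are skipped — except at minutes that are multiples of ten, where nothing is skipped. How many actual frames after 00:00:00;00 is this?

79205

As if non-drop at 30 labels/s: (0 × 3600 + 44 × 60 + 2) × 30 + 25 = 79285.
Minute boundaries passed: 44; those not divisible by 10: 44 − 4 = 40; dropped labels = 2 × 40 = 80.
Actual frame index = 79285 − 80 = 79205.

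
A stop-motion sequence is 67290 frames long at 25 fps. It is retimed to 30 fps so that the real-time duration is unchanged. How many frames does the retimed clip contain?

Target frames = source frames × (target rate / source rate) = 67290 × (30)/(25) = 67290 × 6/5 = 80748.

80748 frames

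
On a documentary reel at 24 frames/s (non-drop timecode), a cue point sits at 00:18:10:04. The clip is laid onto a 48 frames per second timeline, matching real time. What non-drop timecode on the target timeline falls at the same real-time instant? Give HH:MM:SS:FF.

Source frame index: (0×3600 + 18×60 + 10) × 24 + 4 = 26164.
Real time: 26164 / (24) = 6541/6 s.
Target frame: (6541/6) × (48) = 52328.
At 48 labels/s: frame 52328 → 00:18:10:08.

00:18:10:08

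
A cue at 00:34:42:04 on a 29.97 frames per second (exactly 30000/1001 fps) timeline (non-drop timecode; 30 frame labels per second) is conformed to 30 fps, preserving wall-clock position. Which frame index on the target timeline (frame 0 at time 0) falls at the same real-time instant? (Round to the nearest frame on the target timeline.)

frame 62526

Source frame index: (0×3600 + 34×60 + 42) × 30 + 4 = 62464.
Real time: 62464 / (30000/1001) = 3907904/1875 s.
Target frame: (3907904/1875) × (30) = 7815808/125 ≈ 62526.464 → 62526.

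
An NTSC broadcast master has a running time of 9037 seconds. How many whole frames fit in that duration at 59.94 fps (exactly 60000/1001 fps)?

Frames = 9037 × 60000/1001 = 77460000/143 ≈ 541678.3217.
Complete frames: 541678.

541678 frames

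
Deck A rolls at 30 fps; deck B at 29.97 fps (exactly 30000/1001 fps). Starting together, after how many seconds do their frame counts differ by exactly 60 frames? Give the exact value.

2002 seconds

The gap grows by |30000/1001 − 30| = 30/1001 frames per second.
Time for a 60-frame gap: 60 ÷ (30/1001) = 2002 s.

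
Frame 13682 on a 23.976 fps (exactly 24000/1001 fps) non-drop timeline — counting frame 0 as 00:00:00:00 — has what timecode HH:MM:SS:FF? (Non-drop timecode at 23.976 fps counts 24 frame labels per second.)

13682 ÷ 24 = 570 full seconds, remainder 2 frames.
570 s = 0 h 9 min 30 s.
Timecode: 00:09:30:02.

00:09:30:02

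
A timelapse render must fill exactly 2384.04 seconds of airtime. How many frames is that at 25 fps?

59601 frames

Frames = 2384.04 × 25 = 59601.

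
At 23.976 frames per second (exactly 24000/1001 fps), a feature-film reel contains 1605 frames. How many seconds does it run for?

Running time = 1605 / (24000/1001) = 66.941875 s.

66.941875 seconds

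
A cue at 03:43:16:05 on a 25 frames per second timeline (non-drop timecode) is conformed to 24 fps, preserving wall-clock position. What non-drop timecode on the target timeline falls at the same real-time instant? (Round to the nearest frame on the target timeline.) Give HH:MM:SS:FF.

Source frame index: (3×3600 + 43×60 + 16) × 25 + 5 = 334905.
Real time: 334905 / (25) = 66981/5 s.
Target frame: (66981/5) × (24) = 1607544/5 ≈ 321508.800 → 321509.
At 24 labels/s: frame 321509 → 03:43:16:05.

03:43:16:05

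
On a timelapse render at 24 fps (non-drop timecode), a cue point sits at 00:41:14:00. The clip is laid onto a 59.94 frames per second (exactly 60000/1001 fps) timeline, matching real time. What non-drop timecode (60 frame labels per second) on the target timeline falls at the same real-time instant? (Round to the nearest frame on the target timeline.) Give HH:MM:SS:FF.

00:41:11:32

Source frame index: (0×3600 + 41×60 + 14) × 24 + 0 = 59376.
Real time: 59376 / (24) = 2474 s.
Target frame: (2474) × (60000/1001) = 148440000/1001 ≈ 148291.708 → 148292.
At 60 labels/s: frame 148292 → 00:41:11:32.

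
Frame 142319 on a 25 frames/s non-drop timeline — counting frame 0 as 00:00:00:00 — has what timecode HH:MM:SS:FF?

142319 ÷ 25 = 5692 full seconds, remainder 19 frames.
5692 s = 1 h 34 min 52 s.
Timecode: 01:34:52:19.

01:34:52:19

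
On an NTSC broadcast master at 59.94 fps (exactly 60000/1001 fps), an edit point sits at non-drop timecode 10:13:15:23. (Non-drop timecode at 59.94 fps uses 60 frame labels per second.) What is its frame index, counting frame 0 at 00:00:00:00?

frame 2207723

Total seconds to the label: (10 × 3600 + 13 × 60 + 15) = 36795.
Frame index = 36795 × 60 + 23 = 2207723.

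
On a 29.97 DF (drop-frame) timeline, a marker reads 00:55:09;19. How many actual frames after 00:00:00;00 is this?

99189

Complete 10-minute blocks: 5, each 17982 frames → 89910.
Remaining 5 whole minutes in the current block: 1800 + 4 × 1798 = 8992 frames.
Within the current minute: 9 × 30 + 19 − 2 = 287 (labels ;00/;01 skipped at this minute). Total = 89910 + 8992 + 287 = 99189.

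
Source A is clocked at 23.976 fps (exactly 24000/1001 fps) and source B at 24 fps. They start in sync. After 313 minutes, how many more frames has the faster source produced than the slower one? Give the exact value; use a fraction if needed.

450720/1001 frames

313 min = 18780 s.
A emits 24000/1001 × 18780 = 450720000/1001 frames; B emits 24 × 18780 = 450720.
Difference = 450720/1001 frames (≈ 450.2697); B is ahead of A.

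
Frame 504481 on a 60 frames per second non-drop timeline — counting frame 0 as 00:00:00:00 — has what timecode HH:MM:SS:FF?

02:20:08:01

504481 ÷ 60 = 8408 full seconds, remainder 1 frame.
8408 s = 2 h 20 min 8 s.
Timecode: 02:20:08:01.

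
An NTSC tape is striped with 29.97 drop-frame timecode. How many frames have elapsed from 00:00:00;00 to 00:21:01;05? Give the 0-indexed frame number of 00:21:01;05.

37797

Complete 10-minute blocks: 2, each 17982 frames → 35964.
Remaining 1 whole minute in the current block: 1800 + 0 × 1798 = 1800 frames.
Within the current minute: 1 × 30 + 5 − 2 = 33 (labels ;00/;01 skipped at this minute). Total = 35964 + 1800 + 33 = 37797.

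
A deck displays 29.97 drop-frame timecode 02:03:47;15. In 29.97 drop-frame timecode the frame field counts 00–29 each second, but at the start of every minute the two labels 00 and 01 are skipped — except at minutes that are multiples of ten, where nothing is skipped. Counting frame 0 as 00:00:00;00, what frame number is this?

222603

Complete 10-minute blocks: 12, each 17982 frames → 215784.
Remaining 3 whole minutes in the current block: 1800 + 2 × 1798 = 5396 frames.
Within the current minute: 47 × 30 + 15 − 2 = 1423 (labels ;00/;01 skipped at this minute). Total = 215784 + 5396 + 1423 = 222603.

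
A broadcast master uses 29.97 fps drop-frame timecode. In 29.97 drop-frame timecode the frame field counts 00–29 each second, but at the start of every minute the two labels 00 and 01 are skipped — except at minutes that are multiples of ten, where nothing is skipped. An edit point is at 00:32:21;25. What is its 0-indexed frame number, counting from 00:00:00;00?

58197

As if non-drop at 30 labels/s: (0 × 3600 + 32 × 60 + 21) × 30 + 25 = 58255.
Minute boundaries passed: 32; those not divisible by 10: 32 − 3 = 29; dropped labels = 2 × 29 = 58.
Actual frame index = 58255 − 58 = 58197.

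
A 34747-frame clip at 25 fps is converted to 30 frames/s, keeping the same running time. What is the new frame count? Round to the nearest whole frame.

Frames at target rate = 34747 × (30) / (25) = 208482/5 ≈ 41696.400.
Nearest whole frame: 41696.

41696 frames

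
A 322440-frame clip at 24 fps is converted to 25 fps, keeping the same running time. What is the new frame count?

335875 frames

Target frames = source frames × (target rate / source rate) = 322440 × (25)/(24) = 322440 × 25/24 = 335875.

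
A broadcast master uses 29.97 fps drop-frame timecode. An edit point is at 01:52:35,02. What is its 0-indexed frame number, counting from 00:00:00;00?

As if non-drop at 30 labels/s: (1 × 3600 + 52 × 60 + 35) × 30 + 2 = 202652.
Minute boundaries passed: 112; those not divisible by 10: 112 − 11 = 101; dropped labels = 2 × 101 = 202.
Actual frame index = 202652 − 202 = 202450.

202450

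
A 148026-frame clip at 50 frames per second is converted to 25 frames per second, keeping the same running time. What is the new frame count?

74013 frames

Target frames = source frames × (target rate / source rate) = 148026 × (25)/(50) = 148026 × 1/2 = 74013.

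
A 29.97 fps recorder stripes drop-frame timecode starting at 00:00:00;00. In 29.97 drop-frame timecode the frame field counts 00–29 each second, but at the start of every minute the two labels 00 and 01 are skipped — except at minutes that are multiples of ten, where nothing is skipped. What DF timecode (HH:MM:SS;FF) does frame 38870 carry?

00:21:36;28

Each 10-minute DF block holds 10 × 60 × 30 − 9 × 2 = 17982 frames. 38870 ÷ 17982 → 2 full blocks, remainder 2906.
Within the partial block the first minute is 1800 frames and each further minute 1798, so 1 further minute boundary passed. Total skipped labels = 18 × 2 + 2 × 1 = 38.
Non-drop label index = 38870 + 38 = 38908; at 30 labels/s that is 00:21:36:28, i.e. DF 00:21:36;28.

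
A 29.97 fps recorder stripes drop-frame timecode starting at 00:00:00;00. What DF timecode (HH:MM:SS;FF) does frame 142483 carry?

Ten DF minutes hold 17982 frames, so frame 142483 lies in block 7 (frames 125874–143855) with 16609 frames into that block.
The block's first minute is 1800 frames and the rest 1798 each; 16609 frames reaches minute 9, so 7 × 18 + 9 × 2 = 144 labels have been skipped so far.
Adding those back, label number 142483 + 144 = 142627 at 30 labels/s is 4754 s + 7 f = 1 h 19 min 14 s frame 7, i.e. 01:19:14;07.

01:19:14;07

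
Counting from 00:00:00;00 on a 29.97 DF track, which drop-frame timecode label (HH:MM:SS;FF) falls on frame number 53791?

Each 10-minute DF block holds 10 × 60 × 30 − 9 × 2 = 17982 frames. 53791 ÷ 17982 → 2 full blocks, remainder 17827.
Within the partial block the first minute is 1800 frames and each further minute 1798, so 9 further minute boundaries passed. Total skipped labels = 18 × 2 + 2 × 9 = 54.
Non-drop label index = 53791 + 54 = 53845; at 30 labels/s that is 00:29:54:25, i.e. DF 00:29:54;25.

00:29:54;25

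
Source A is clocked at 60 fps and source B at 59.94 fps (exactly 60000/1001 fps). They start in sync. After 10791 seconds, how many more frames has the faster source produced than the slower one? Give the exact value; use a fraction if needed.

58860/91 frames

A emits 60 × 10791 = 647460 frames; B emits 60000/1001 × 10791 = 58860000/91.
Difference = 58860/91 frames (≈ 646.8132); B is behind A.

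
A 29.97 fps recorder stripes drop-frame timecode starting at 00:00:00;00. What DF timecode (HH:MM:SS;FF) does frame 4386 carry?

Ten DF minutes hold 17982 frames, so frame 4386 lies in block 0 (frames 0–17981) with 4386 frames into that block.
The block's first minute is 1800 frames and the rest 1798 each; 4386 frames reaches minute 2, so 0 × 18 + 2 × 2 = 4 labels have been skipped so far.
Adding those back, label number 4386 + 4 = 4390 at 30 labels/s is 146 s + 10 f = 0 h 2 min 26 s frame 10, i.e. 00:02:26;10.

00:02:26;10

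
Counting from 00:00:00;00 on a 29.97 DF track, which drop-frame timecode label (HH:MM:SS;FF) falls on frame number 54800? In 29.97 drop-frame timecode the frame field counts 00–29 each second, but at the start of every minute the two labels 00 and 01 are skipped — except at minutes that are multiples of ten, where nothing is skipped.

00:30:28;14

Each 10-minute DF block holds 10 × 60 × 30 − 9 × 2 = 17982 frames. 54800 ÷ 17982 → 3 full blocks, remainder 854.
Within the partial block the first minute is 1800 frames and each further minute 1798, so 0 further minute boundaries passed. Total skipped labels = 18 × 3 + 2 × 0 = 54.
Non-drop label index = 54800 + 54 = 54854; at 30 labels/s that is 00:30:28:14, i.e. DF 00:30:28;14.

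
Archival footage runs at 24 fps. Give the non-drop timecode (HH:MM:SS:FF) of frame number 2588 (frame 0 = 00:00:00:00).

00:01:47:20

2588 ÷ 24 = 107 full seconds, remainder 20 frames.
107 s = 0 h 1 min 47 s.
Timecode: 00:01:47:20.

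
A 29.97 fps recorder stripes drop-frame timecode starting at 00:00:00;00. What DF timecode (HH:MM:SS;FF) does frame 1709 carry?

00:00:56;29

Ten DF minutes hold 17982 frames, so frame 1709 lies in block 0 (frames 0–17981) with 1709 frames into that block.
The block's first minute is 1800 frames and the rest 1798 each; 1709 frames reaches minute 0, so 0 × 18 + 0 × 2 = 0 labels have been skipped so far.
Adding those back, label number 1709 + 0 = 1709 at 30 labels/s is 56 s + 29 f = 0 h 0 min 56 s frame 29, i.e. 00:00:56;29.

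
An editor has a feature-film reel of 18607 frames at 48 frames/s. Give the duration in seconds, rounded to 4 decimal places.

387.6458 seconds

Running time = 18607 × 1/48 = 18607/48 s ≈ 387.6458 s.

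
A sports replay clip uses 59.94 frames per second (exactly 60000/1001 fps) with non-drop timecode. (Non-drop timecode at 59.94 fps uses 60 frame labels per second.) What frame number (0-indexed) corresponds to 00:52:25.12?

Total seconds to the label: (0 × 3600 + 52 × 60 + 25) = 3145.
Frame index = 3145 × 60 + 12 = 188712.

188712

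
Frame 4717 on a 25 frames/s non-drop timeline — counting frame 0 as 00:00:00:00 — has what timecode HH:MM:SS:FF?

4717 ÷ 25 = 188 full seconds, remainder 17 frames.
188 s = 0 h 3 min 8 s.
Timecode: 00:03:08:17.

00:03:08:17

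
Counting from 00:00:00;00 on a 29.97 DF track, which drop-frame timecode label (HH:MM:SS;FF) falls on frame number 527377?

Ten DF minutes hold 17982 frames, so frame 527377 lies in block 29 (frames 521478–539459) with 5899 frames into that block.
The block's first minute is 1800 frames and the rest 1798 each; 5899 frames reaches minute 3, so 29 × 18 + 3 × 2 = 528 labels have been skipped so far.
Adding those back, label number 527377 + 528 = 527905 at 30 labels/s is 17596 s + 25 f = 4 h 53 min 16 s frame 25, i.e. 04:53:16;25.

04:53:16;25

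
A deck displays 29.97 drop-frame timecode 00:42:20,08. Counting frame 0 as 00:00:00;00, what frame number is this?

As if non-drop at 30 labels/s: (0 × 3600 + 42 × 60 + 20) × 30 + 8 = 76208.
Minute boundaries passed: 42; those not divisible by 10: 42 − 4 = 38; dropped labels = 2 × 38 = 76.
Actual frame index = 76208 − 76 = 76132.

76132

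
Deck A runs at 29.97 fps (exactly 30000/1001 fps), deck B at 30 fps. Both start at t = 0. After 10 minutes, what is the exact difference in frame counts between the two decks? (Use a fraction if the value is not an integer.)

18000/1001 frames

10 min = 600 s.
A emits 30000/1001 × 600 = 18000000/1001 frames; B emits 30 × 600 = 18000.
Difference = 18000/1001 frames (≈ 17.9820); B is ahead of A.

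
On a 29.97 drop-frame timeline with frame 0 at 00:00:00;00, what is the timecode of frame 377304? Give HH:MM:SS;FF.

Each 10-minute DF block holds 10 × 60 × 30 − 9 × 2 = 17982 frames. 377304 ÷ 17982 → 20 full blocks, remainder 17664.
Within the partial block the first minute is 1800 frames and each further minute 1798, so 9 further minute boundaries passed. Total skipped labels = 18 × 20 + 2 × 9 = 378.
Non-drop label index = 377304 + 378 = 377682; at 30 labels/s that is 03:29:49:12, i.e. DF 03:29:49;12.

03:29:49;12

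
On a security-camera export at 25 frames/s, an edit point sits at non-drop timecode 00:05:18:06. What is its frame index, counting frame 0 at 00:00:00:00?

Total seconds to the label: (0 × 3600 + 5 × 60 + 18) = 318.
Frame index = 318 × 25 + 6 = 7956.

frame 7956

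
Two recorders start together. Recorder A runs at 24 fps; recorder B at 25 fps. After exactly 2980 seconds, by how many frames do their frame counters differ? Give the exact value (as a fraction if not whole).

A emits 24 × 2980 = 71520 frames; B emits 25 × 2980 = 74500.
Difference = 2980 frames; B is ahead of A.

2980 frames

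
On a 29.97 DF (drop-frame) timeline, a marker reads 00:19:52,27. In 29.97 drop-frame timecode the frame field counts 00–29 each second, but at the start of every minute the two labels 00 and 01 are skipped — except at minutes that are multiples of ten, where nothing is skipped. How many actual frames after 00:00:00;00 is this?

Complete 10-minute blocks: 1, each 17982 frames → 17982.
Remaining 9 whole minutes in the current block: 1800 + 8 × 1798 = 16184 frames.
Within the current minute: 52 × 30 + 27 − 2 = 1585 (labels ;00/;01 skipped at this minute). Total = 17982 + 16184 + 1585 = 35751.

35751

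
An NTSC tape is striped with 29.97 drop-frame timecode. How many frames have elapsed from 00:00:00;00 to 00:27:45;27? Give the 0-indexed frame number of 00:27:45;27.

As if non-drop at 30 labels/s: (0 × 3600 + 27 × 60 + 45) × 30 + 27 = 49977.
Minute boundaries passed: 27; those not divisible by 10: 27 − 2 = 25; dropped labels = 2 × 25 = 50.
Actual frame index = 49977 − 50 = 49927.

49927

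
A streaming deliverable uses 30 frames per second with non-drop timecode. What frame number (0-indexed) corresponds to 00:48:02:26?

frame 86486

Total seconds to the label: (0 × 3600 + 48 × 60 + 2) = 2882.
Frame index = 2882 × 30 + 26 = 86486.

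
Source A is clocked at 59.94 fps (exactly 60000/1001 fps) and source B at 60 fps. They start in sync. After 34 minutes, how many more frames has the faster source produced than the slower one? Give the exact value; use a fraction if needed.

122400/1001 frames

34 min = 2040 s.
A emits 60000/1001 × 2040 = 122400000/1001 frames; B emits 60 × 2040 = 122400.
Difference = 122400/1001 frames (≈ 122.2777); B is ahead of A.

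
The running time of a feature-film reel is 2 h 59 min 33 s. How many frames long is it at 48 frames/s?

2 h 59 min 33 s = 10773 s.
Frames = 10773 × 48 = 517104.

517104 frames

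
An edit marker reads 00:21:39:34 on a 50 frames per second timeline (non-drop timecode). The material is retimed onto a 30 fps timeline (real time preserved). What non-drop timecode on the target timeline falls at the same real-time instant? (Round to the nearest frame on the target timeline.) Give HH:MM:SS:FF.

Source frame index: (0×3600 + 21×60 + 39) × 50 + 34 = 64984.
Real time: 64984 / (50) = 32492/25 s.
Target frame: (32492/25) × (30) = 194952/5 ≈ 38990.400 → 38990.
At 30 labels/s: frame 38990 → 00:21:39:20.

00:21:39:20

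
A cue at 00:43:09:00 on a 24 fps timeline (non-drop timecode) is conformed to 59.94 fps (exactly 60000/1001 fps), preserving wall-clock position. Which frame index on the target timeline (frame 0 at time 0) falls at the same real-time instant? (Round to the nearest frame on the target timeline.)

Source frame index: (0×3600 + 43×60 + 9) × 24 + 0 = 62136.
Real time: 62136 / (24) = 2589 s.
Target frame: (2589) × (60000/1001) = 155340000/1001 ≈ 155184.815 → 155185.

frame 155185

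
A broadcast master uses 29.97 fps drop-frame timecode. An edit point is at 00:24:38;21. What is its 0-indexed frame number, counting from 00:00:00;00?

44317

Complete 10-minute blocks: 2, each 17982 frames → 35964.
Remaining 4 whole minutes in the current block: 1800 + 3 × 1798 = 7194 frames.
Within the current minute: 38 × 30 + 21 − 2 = 1159 (labels ;00/;01 skipped at this minute). Total = 35964 + 7194 + 1159 = 44317.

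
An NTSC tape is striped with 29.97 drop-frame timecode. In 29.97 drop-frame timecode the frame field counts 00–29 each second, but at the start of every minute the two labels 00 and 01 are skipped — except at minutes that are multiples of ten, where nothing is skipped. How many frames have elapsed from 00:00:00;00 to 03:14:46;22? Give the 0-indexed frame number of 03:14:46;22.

As if non-drop at 30 labels/s: (3 × 3600 + 14 × 60 + 46) × 30 + 22 = 350602.
Minute boundaries passed: 194; those not divisible by 10: 194 − 19 = 175; dropped labels = 2 × 175 = 350.
Actual frame index = 350602 − 350 = 350252.

350252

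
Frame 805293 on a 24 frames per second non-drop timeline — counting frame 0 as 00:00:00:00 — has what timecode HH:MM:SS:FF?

09:19:13:21

805293 ÷ 24 = 33553 full seconds, remainder 21 frames.
33553 s = 9 h 19 min 13 s.
Timecode: 09:19:13:21.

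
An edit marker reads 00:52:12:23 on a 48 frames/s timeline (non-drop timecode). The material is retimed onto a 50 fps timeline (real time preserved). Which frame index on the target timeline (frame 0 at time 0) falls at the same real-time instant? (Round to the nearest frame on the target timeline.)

Source frame index: (0×3600 + 52×60 + 12) × 48 + 23 = 150359.
Real time: 150359 / (48) = 150359/48 s.
Target frame: (150359/48) × (50) = 3758975/24 ≈ 156623.958 → 156624.

frame 156624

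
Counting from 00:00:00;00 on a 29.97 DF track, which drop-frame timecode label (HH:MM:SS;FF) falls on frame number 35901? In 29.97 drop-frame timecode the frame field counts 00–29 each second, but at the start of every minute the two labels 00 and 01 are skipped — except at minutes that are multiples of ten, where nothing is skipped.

00:19:57;27

Ten DF minutes hold 17982 frames, so frame 35901 lies in block 1 (frames 17982–35963) with 17919 frames into that block.
The block's first minute is 1800 frames and the rest 1798 each; 17919 frames reaches minute 9, so 1 × 18 + 9 × 2 = 36 labels have been skipped so far.
Adding those back, label number 35901 + 36 = 35937 at 30 labels/s is 1197 s + 27 f = 0 h 19 min 57 s frame 27, i.e. 00:19:57;27.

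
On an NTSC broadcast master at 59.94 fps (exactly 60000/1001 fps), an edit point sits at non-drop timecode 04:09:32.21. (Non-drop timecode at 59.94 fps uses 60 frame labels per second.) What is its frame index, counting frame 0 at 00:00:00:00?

898341

Total seconds to the label: (4 × 3600 + 9 × 60 + 32) = 14972.
Frame index = 14972 × 60 + 21 = 898341.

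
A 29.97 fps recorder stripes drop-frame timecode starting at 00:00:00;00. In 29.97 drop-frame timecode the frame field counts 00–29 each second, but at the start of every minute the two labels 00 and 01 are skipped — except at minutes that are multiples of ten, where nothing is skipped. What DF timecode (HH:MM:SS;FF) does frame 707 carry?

Ten DF minutes hold 17982 frames, so frame 707 lies in block 0 (frames 0–17981) with 707 frames into that block.
The block's first minute is 1800 frames and the rest 1798 each; 707 frames reaches minute 0, so 0 × 18 + 0 × 2 = 0 labels have been skipped so far.
Adding those back, label number 707 + 0 = 707 at 30 labels/s is 23 s + 17 f = 0 h 0 min 23 s frame 17, i.e. 00:00:23;17.

00:00:23;17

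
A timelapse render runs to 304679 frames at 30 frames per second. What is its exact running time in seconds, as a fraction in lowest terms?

Running time = 304679 ÷ (30) = 304679 × 1/30 = 304679/30 s.

304679/30 seconds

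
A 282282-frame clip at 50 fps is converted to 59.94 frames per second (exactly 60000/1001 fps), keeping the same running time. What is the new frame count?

Target frames = source frames × (target rate / source rate) = 282282 × (60000/1001)/(50) = 282282 × 1200/1001 = 338400.

338400 frames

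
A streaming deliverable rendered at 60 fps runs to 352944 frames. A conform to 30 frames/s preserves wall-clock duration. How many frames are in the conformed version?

176472 frames

Target frames = source frames × (target rate / source rate) = 352944 × (30)/(60) = 352944 × 1/2 = 176472.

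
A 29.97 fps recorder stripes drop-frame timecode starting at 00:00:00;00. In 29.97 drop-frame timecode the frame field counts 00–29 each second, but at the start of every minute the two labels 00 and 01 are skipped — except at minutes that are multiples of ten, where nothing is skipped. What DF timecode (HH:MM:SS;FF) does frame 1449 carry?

00:00:48;09

Ten DF minutes hold 17982 frames, so frame 1449 lies in block 0 (frames 0–17981) with 1449 frames into that block.
The block's first minute is 1800 frames and the rest 1798 each; 1449 frames reaches minute 0, so 0 × 18 + 0 × 2 = 0 labels have been skipped so far.
Adding those back, label number 1449 + 0 = 1449 at 30 labels/s is 48 s + 9 f = 0 h 0 min 48 s frame 9, i.e. 00:00:48;09.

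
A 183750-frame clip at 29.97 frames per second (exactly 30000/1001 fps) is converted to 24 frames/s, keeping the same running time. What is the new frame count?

147147 frames

Target frames = source frames × (target rate / source rate) = 183750 × (24)/(30000/1001) = 183750 × 1001/1250 = 147147.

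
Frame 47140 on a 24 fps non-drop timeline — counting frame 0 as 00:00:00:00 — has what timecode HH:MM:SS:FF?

47140 ÷ 24 = 1964 full seconds, remainder 4 frames.
1964 s = 0 h 32 min 44 s.
Timecode: 00:32:44:04.

00:32:44:04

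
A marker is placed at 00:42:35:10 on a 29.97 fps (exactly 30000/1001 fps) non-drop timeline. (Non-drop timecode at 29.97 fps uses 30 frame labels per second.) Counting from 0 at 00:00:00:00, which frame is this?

frame 76660

Total seconds to the label: (0 × 3600 + 42 × 60 + 35) = 2555.
Frame index = 2555 × 30 + 10 = 76660.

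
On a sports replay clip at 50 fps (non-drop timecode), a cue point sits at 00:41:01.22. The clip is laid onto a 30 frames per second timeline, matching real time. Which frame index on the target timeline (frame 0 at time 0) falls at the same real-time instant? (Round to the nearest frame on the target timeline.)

frame 73843

Source frame index: (0×3600 + 41×60 + 1) × 50 + 22 = 123072.
Real time: 123072 / (50) = 61536/25 s.
Target frame: (61536/25) × (30) = 369216/5 ≈ 73843.200 → 73843.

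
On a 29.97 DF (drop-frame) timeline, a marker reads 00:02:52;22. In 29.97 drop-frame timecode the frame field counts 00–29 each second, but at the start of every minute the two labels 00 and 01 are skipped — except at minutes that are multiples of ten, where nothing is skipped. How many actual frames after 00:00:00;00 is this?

As if non-drop at 30 labels/s: (0 × 3600 + 2 × 60 + 52) × 30 + 22 = 5182.
Minute boundaries passed: 2; those not divisible by 10: 2 − 0 = 2; dropped labels = 2 × 2 = 4.
Actual frame index = 5182 − 4 = 5178.

5178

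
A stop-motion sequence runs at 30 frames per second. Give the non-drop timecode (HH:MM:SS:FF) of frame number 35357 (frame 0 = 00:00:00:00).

35357 ÷ 30 = 1178 full seconds, remainder 17 frames.
1178 s = 0 h 19 min 38 s.
Timecode: 00:19:38:17.

00:19:38:17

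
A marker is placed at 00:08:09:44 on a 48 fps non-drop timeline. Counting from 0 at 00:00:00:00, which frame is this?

Total seconds to the label: (0 × 3600 + 8 × 60 + 9) = 489.
Frame index = 489 × 48 + 44 = 23516.

frame 23516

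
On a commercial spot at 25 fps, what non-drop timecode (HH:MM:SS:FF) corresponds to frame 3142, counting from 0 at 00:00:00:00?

3142 ÷ 25 = 125 full seconds, remainder 17 frames.
125 s = 0 h 2 min 5 s.
Timecode: 00:02:05:17.

00:02:05:17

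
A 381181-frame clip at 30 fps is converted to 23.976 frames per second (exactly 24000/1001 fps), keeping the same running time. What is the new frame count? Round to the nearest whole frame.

304640 frames

Frames at target rate = 381181 × (24000/1001) / (30) = 304944800/1001 ≈ 304640.160.
Nearest whole frame: 304640.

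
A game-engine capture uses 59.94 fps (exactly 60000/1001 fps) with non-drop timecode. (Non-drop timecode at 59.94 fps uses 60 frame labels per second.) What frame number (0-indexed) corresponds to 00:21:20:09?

Total seconds to the label: (0 × 3600 + 21 × 60 + 20) = 1280.
Frame index = 1280 × 60 + 9 = 76809.

76809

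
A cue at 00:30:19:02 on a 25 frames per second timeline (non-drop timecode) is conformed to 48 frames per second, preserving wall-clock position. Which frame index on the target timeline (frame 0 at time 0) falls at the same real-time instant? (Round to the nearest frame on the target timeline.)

frame 87316

Source frame index: (0×3600 + 30×60 + 19) × 25 + 2 = 45477.
Real time: 45477 / (25) = 45477/25 s.
Target frame: (45477/25) × (48) = 2182896/25 ≈ 87315.840 → 87316.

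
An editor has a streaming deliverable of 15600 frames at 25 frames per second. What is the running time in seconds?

Running time = 15600 / (25) = 624 s.

624 seconds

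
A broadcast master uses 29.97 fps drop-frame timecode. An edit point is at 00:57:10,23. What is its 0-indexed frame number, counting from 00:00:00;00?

102819

As if non-drop at 30 labels/s: (0 × 3600 + 57 × 60 + 10) × 30 + 23 = 102923.
Minute boundaries passed: 57; those not divisible by 10: 57 − 5 = 52; dropped labels = 2 × 52 = 104.
Actual frame index = 102923 − 104 = 102819.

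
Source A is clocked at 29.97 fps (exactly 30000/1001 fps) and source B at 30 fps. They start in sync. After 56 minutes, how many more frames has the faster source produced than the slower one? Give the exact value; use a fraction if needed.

14400/143 frames

56 min = 3360 s.
A emits 30000/1001 × 3360 = 14400000/143 frames; B emits 30 × 3360 = 100800.
Difference = 14400/143 frames (≈ 100.6993); B is ahead of A.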